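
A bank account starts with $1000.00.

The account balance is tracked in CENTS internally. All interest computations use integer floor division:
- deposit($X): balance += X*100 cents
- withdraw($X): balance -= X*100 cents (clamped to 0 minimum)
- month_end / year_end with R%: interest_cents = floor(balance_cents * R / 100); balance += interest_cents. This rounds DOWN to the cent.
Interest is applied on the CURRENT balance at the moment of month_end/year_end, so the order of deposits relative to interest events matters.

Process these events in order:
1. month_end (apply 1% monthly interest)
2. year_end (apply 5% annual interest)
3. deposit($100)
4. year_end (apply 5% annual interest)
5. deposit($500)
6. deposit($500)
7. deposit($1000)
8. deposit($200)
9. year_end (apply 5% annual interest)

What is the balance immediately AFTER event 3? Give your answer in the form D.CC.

After 1 (month_end (apply 1% monthly interest)): balance=$1010.00 total_interest=$10.00
After 2 (year_end (apply 5% annual interest)): balance=$1060.50 total_interest=$60.50
After 3 (deposit($100)): balance=$1160.50 total_interest=$60.50

Answer: 1160.50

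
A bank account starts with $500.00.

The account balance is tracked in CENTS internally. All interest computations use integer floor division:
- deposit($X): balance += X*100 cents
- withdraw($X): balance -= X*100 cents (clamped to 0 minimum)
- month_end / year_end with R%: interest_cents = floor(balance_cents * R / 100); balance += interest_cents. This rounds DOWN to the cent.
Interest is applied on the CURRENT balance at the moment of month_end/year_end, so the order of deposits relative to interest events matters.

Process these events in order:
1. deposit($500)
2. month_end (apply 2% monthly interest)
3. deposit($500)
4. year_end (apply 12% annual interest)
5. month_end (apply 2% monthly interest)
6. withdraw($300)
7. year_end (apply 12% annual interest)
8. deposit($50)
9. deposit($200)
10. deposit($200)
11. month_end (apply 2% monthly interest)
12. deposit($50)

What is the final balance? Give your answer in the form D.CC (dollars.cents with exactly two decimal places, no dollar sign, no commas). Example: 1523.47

After 1 (deposit($500)): balance=$1000.00 total_interest=$0.00
After 2 (month_end (apply 2% monthly interest)): balance=$1020.00 total_interest=$20.00
After 3 (deposit($500)): balance=$1520.00 total_interest=$20.00
After 4 (year_end (apply 12% annual interest)): balance=$1702.40 total_interest=$202.40
After 5 (month_end (apply 2% monthly interest)): balance=$1736.44 total_interest=$236.44
After 6 (withdraw($300)): balance=$1436.44 total_interest=$236.44
After 7 (year_end (apply 12% annual interest)): balance=$1608.81 total_interest=$408.81
After 8 (deposit($50)): balance=$1658.81 total_interest=$408.81
After 9 (deposit($200)): balance=$1858.81 total_interest=$408.81
After 10 (deposit($200)): balance=$2058.81 total_interest=$408.81
After 11 (month_end (apply 2% monthly interest)): balance=$2099.98 total_interest=$449.98
After 12 (deposit($50)): balance=$2149.98 total_interest=$449.98

Answer: 2149.98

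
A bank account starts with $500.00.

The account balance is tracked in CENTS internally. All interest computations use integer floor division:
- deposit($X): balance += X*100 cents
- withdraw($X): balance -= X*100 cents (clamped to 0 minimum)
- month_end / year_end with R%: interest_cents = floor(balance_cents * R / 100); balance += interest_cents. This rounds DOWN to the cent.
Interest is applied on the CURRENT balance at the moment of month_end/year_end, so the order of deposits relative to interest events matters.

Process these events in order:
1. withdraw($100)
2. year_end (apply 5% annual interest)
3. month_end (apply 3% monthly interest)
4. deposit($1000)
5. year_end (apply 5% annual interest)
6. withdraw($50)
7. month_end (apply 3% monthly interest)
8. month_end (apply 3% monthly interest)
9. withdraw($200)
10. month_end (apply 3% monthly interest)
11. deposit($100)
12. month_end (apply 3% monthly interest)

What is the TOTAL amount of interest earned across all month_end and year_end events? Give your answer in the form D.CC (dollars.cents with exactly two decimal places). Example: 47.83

After 1 (withdraw($100)): balance=$400.00 total_interest=$0.00
After 2 (year_end (apply 5% annual interest)): balance=$420.00 total_interest=$20.00
After 3 (month_end (apply 3% monthly interest)): balance=$432.60 total_interest=$32.60
After 4 (deposit($1000)): balance=$1432.60 total_interest=$32.60
After 5 (year_end (apply 5% annual interest)): balance=$1504.23 total_interest=$104.23
After 6 (withdraw($50)): balance=$1454.23 total_interest=$104.23
After 7 (month_end (apply 3% monthly interest)): balance=$1497.85 total_interest=$147.85
After 8 (month_end (apply 3% monthly interest)): balance=$1542.78 total_interest=$192.78
After 9 (withdraw($200)): balance=$1342.78 total_interest=$192.78
After 10 (month_end (apply 3% monthly interest)): balance=$1383.06 total_interest=$233.06
After 11 (deposit($100)): balance=$1483.06 total_interest=$233.06
After 12 (month_end (apply 3% monthly interest)): balance=$1527.55 total_interest=$277.55

Answer: 277.55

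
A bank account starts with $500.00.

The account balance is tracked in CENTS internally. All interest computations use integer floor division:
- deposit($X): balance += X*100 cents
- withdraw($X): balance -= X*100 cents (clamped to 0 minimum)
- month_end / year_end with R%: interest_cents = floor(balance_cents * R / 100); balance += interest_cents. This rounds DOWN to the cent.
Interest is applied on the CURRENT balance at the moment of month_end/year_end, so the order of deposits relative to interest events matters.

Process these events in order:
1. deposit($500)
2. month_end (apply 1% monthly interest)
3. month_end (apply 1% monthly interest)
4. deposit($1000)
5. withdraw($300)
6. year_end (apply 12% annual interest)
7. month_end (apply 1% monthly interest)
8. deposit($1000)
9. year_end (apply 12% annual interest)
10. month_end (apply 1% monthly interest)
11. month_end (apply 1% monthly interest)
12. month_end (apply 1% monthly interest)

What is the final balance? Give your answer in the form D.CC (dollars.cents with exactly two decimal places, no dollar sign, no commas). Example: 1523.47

Answer: 3399.22

Derivation:
After 1 (deposit($500)): balance=$1000.00 total_interest=$0.00
After 2 (month_end (apply 1% monthly interest)): balance=$1010.00 total_interest=$10.00
After 3 (month_end (apply 1% monthly interest)): balance=$1020.10 total_interest=$20.10
After 4 (deposit($1000)): balance=$2020.10 total_interest=$20.10
After 5 (withdraw($300)): balance=$1720.10 total_interest=$20.10
After 6 (year_end (apply 12% annual interest)): balance=$1926.51 total_interest=$226.51
After 7 (month_end (apply 1% monthly interest)): balance=$1945.77 total_interest=$245.77
After 8 (deposit($1000)): balance=$2945.77 total_interest=$245.77
After 9 (year_end (apply 12% annual interest)): balance=$3299.26 total_interest=$599.26
After 10 (month_end (apply 1% monthly interest)): balance=$3332.25 total_interest=$632.25
After 11 (month_end (apply 1% monthly interest)): balance=$3365.57 total_interest=$665.57
After 12 (month_end (apply 1% monthly interest)): balance=$3399.22 total_interest=$699.22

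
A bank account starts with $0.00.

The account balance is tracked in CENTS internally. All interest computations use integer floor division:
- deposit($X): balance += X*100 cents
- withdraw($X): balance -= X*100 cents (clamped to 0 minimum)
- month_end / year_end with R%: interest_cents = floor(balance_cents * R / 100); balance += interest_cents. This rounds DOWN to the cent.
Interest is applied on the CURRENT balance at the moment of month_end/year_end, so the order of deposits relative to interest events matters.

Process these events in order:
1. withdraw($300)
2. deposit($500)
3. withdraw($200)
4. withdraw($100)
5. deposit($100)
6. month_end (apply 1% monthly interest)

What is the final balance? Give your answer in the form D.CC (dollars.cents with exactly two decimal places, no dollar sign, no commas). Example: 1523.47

After 1 (withdraw($300)): balance=$0.00 total_interest=$0.00
After 2 (deposit($500)): balance=$500.00 total_interest=$0.00
After 3 (withdraw($200)): balance=$300.00 total_interest=$0.00
After 4 (withdraw($100)): balance=$200.00 total_interest=$0.00
After 5 (deposit($100)): balance=$300.00 total_interest=$0.00
After 6 (month_end (apply 1% monthly interest)): balance=$303.00 total_interest=$3.00

Answer: 303.00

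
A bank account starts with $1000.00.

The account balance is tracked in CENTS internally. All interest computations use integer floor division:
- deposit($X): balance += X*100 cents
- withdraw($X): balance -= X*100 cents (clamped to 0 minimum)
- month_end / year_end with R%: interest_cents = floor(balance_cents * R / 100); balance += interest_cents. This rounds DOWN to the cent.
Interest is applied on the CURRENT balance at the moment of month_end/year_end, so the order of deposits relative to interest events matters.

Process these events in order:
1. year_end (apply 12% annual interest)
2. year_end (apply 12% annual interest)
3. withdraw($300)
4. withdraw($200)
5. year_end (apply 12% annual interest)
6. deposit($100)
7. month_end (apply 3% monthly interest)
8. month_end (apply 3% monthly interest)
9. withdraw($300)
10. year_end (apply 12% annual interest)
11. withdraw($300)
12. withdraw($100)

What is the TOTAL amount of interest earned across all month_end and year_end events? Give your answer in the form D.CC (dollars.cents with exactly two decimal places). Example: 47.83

Answer: 486.74

Derivation:
After 1 (year_end (apply 12% annual interest)): balance=$1120.00 total_interest=$120.00
After 2 (year_end (apply 12% annual interest)): balance=$1254.40 total_interest=$254.40
After 3 (withdraw($300)): balance=$954.40 total_interest=$254.40
After 4 (withdraw($200)): balance=$754.40 total_interest=$254.40
After 5 (year_end (apply 12% annual interest)): balance=$844.92 total_interest=$344.92
After 6 (deposit($100)): balance=$944.92 total_interest=$344.92
After 7 (month_end (apply 3% monthly interest)): balance=$973.26 total_interest=$373.26
After 8 (month_end (apply 3% monthly interest)): balance=$1002.45 total_interest=$402.45
After 9 (withdraw($300)): balance=$702.45 total_interest=$402.45
After 10 (year_end (apply 12% annual interest)): balance=$786.74 total_interest=$486.74
After 11 (withdraw($300)): balance=$486.74 total_interest=$486.74
After 12 (withdraw($100)): balance=$386.74 total_interest=$486.74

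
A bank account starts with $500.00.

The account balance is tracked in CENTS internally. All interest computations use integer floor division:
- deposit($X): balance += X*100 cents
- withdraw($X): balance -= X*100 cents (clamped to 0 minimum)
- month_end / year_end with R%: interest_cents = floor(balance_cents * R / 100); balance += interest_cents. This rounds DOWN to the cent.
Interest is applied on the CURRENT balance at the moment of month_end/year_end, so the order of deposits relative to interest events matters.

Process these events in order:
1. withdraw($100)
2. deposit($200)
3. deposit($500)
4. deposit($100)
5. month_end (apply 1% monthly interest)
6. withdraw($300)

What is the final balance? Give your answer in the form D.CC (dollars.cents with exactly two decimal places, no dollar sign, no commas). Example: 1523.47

Answer: 912.00

Derivation:
After 1 (withdraw($100)): balance=$400.00 total_interest=$0.00
After 2 (deposit($200)): balance=$600.00 total_interest=$0.00
After 3 (deposit($500)): balance=$1100.00 total_interest=$0.00
After 4 (deposit($100)): balance=$1200.00 total_interest=$0.00
After 5 (month_end (apply 1% monthly interest)): balance=$1212.00 total_interest=$12.00
After 6 (withdraw($300)): balance=$912.00 total_interest=$12.00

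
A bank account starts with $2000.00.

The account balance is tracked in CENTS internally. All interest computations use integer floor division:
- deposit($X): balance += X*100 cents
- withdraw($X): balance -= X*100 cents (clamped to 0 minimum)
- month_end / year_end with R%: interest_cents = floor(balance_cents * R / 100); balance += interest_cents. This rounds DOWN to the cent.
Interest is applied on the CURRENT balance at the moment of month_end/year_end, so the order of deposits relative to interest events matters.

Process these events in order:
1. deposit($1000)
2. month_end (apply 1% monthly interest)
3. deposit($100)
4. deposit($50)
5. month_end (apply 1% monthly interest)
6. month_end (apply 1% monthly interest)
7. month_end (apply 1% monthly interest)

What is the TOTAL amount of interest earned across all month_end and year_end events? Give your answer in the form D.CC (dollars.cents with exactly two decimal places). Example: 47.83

Answer: 126.34

Derivation:
After 1 (deposit($1000)): balance=$3000.00 total_interest=$0.00
After 2 (month_end (apply 1% monthly interest)): balance=$3030.00 total_interest=$30.00
After 3 (deposit($100)): balance=$3130.00 total_interest=$30.00
After 4 (deposit($50)): balance=$3180.00 total_interest=$30.00
After 5 (month_end (apply 1% monthly interest)): balance=$3211.80 total_interest=$61.80
After 6 (month_end (apply 1% monthly interest)): balance=$3243.91 total_interest=$93.91
After 7 (month_end (apply 1% monthly interest)): balance=$3276.34 total_interest=$126.34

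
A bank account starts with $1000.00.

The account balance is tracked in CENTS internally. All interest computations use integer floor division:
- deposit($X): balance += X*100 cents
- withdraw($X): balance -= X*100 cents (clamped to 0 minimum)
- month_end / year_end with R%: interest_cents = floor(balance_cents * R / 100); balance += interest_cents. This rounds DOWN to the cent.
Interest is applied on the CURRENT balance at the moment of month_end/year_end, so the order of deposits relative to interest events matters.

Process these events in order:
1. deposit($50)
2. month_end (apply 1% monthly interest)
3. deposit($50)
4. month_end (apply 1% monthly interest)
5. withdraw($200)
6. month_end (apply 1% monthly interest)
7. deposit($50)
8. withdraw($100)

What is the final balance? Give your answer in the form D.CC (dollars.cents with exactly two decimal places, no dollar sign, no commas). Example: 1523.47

Answer: 880.81

Derivation:
After 1 (deposit($50)): balance=$1050.00 total_interest=$0.00
After 2 (month_end (apply 1% monthly interest)): balance=$1060.50 total_interest=$10.50
After 3 (deposit($50)): balance=$1110.50 total_interest=$10.50
After 4 (month_end (apply 1% monthly interest)): balance=$1121.60 total_interest=$21.60
After 5 (withdraw($200)): balance=$921.60 total_interest=$21.60
After 6 (month_end (apply 1% monthly interest)): balance=$930.81 total_interest=$30.81
After 7 (deposit($50)): balance=$980.81 total_interest=$30.81
After 8 (withdraw($100)): balance=$880.81 total_interest=$30.81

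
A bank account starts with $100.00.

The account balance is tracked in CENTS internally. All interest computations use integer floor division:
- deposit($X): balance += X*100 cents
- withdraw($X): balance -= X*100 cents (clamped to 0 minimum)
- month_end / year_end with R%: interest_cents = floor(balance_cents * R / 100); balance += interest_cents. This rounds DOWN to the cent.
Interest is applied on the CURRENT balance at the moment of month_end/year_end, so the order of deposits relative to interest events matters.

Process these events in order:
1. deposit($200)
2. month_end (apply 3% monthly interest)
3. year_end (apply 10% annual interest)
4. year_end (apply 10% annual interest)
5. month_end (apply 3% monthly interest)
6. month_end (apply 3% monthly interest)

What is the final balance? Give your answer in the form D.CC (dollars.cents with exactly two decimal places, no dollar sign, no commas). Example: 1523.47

Answer: 396.65

Derivation:
After 1 (deposit($200)): balance=$300.00 total_interest=$0.00
After 2 (month_end (apply 3% monthly interest)): balance=$309.00 total_interest=$9.00
After 3 (year_end (apply 10% annual interest)): balance=$339.90 total_interest=$39.90
After 4 (year_end (apply 10% annual interest)): balance=$373.89 total_interest=$73.89
After 5 (month_end (apply 3% monthly interest)): balance=$385.10 total_interest=$85.10
After 6 (month_end (apply 3% monthly interest)): balance=$396.65 total_interest=$96.65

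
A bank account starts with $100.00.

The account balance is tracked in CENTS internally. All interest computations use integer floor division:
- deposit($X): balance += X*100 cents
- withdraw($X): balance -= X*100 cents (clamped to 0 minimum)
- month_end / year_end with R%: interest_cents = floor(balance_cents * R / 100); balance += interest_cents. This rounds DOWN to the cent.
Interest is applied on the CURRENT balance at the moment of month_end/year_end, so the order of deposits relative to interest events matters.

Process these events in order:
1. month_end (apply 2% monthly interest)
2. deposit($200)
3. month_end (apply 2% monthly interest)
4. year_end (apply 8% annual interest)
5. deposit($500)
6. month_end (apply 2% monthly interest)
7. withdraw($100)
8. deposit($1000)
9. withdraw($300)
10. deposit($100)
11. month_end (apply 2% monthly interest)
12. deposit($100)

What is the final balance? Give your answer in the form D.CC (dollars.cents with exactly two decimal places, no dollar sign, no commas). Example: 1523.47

After 1 (month_end (apply 2% monthly interest)): balance=$102.00 total_interest=$2.00
After 2 (deposit($200)): balance=$302.00 total_interest=$2.00
After 3 (month_end (apply 2% monthly interest)): balance=$308.04 total_interest=$8.04
After 4 (year_end (apply 8% annual interest)): balance=$332.68 total_interest=$32.68
After 5 (deposit($500)): balance=$832.68 total_interest=$32.68
After 6 (month_end (apply 2% monthly interest)): balance=$849.33 total_interest=$49.33
After 7 (withdraw($100)): balance=$749.33 total_interest=$49.33
After 8 (deposit($1000)): balance=$1749.33 total_interest=$49.33
After 9 (withdraw($300)): balance=$1449.33 total_interest=$49.33
After 10 (deposit($100)): balance=$1549.33 total_interest=$49.33
After 11 (month_end (apply 2% monthly interest)): balance=$1580.31 total_interest=$80.31
After 12 (deposit($100)): balance=$1680.31 total_interest=$80.31

Answer: 1680.31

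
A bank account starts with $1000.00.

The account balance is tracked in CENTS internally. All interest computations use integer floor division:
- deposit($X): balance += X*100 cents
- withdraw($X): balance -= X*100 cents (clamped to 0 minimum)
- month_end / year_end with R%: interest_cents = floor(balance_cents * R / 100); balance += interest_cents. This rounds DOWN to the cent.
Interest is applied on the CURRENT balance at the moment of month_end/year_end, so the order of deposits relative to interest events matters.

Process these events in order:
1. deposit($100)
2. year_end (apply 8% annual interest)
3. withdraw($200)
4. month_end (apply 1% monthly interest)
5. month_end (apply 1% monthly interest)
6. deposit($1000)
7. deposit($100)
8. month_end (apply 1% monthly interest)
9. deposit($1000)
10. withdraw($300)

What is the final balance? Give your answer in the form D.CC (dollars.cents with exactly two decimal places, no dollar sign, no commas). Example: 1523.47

Answer: 2828.92

Derivation:
After 1 (deposit($100)): balance=$1100.00 total_interest=$0.00
After 2 (year_end (apply 8% annual interest)): balance=$1188.00 total_interest=$88.00
After 3 (withdraw($200)): balance=$988.00 total_interest=$88.00
After 4 (month_end (apply 1% monthly interest)): balance=$997.88 total_interest=$97.88
After 5 (month_end (apply 1% monthly interest)): balance=$1007.85 total_interest=$107.85
After 6 (deposit($1000)): balance=$2007.85 total_interest=$107.85
After 7 (deposit($100)): balance=$2107.85 total_interest=$107.85
After 8 (month_end (apply 1% monthly interest)): balance=$2128.92 total_interest=$128.92
After 9 (deposit($1000)): balance=$3128.92 total_interest=$128.92
After 10 (withdraw($300)): balance=$2828.92 total_interest=$128.92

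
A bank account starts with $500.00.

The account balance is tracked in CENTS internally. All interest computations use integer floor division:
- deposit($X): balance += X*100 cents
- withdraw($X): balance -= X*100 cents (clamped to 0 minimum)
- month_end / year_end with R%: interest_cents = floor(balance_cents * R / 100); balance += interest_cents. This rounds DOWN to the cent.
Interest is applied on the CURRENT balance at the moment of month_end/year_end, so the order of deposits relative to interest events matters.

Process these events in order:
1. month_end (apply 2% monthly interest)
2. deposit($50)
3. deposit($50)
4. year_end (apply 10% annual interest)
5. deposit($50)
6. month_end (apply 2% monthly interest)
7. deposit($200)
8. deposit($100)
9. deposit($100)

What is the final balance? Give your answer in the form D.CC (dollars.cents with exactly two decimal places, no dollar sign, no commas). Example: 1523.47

Answer: 1135.42

Derivation:
After 1 (month_end (apply 2% monthly interest)): balance=$510.00 total_interest=$10.00
After 2 (deposit($50)): balance=$560.00 total_interest=$10.00
After 3 (deposit($50)): balance=$610.00 total_interest=$10.00
After 4 (year_end (apply 10% annual interest)): balance=$671.00 total_interest=$71.00
After 5 (deposit($50)): balance=$721.00 total_interest=$71.00
After 6 (month_end (apply 2% monthly interest)): balance=$735.42 total_interest=$85.42
After 7 (deposit($200)): balance=$935.42 total_interest=$85.42
After 8 (deposit($100)): balance=$1035.42 total_interest=$85.42
After 9 (deposit($100)): balance=$1135.42 total_interest=$85.42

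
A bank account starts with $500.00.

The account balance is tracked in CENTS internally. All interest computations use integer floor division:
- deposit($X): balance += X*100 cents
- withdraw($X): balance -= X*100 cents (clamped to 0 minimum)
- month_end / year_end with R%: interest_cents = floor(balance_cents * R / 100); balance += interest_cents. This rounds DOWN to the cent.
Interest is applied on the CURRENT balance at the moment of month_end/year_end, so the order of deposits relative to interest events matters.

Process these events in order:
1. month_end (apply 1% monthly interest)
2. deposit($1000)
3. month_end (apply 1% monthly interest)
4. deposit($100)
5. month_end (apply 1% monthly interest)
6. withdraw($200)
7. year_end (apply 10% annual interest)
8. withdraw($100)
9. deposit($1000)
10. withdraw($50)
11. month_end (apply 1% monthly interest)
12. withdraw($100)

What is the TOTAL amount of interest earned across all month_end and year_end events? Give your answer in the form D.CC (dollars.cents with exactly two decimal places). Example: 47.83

After 1 (month_end (apply 1% monthly interest)): balance=$505.00 total_interest=$5.00
After 2 (deposit($1000)): balance=$1505.00 total_interest=$5.00
After 3 (month_end (apply 1% monthly interest)): balance=$1520.05 total_interest=$20.05
After 4 (deposit($100)): balance=$1620.05 total_interest=$20.05
After 5 (month_end (apply 1% monthly interest)): balance=$1636.25 total_interest=$36.25
After 6 (withdraw($200)): balance=$1436.25 total_interest=$36.25
After 7 (year_end (apply 10% annual interest)): balance=$1579.87 total_interest=$179.87
After 8 (withdraw($100)): balance=$1479.87 total_interest=$179.87
After 9 (deposit($1000)): balance=$2479.87 total_interest=$179.87
After 10 (withdraw($50)): balance=$2429.87 total_interest=$179.87
After 11 (month_end (apply 1% monthly interest)): balance=$2454.16 total_interest=$204.16
After 12 (withdraw($100)): balance=$2354.16 total_interest=$204.16

Answer: 204.16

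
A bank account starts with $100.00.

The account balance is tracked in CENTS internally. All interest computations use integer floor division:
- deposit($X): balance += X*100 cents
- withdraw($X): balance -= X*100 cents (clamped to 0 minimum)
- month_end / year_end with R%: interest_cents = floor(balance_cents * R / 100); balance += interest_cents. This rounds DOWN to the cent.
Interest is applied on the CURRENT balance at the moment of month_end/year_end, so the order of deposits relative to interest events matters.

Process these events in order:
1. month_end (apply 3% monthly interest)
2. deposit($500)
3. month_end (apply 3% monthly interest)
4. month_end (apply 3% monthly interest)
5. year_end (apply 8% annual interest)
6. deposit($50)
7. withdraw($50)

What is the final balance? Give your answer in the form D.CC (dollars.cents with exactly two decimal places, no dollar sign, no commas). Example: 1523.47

Answer: 690.89

Derivation:
After 1 (month_end (apply 3% monthly interest)): balance=$103.00 total_interest=$3.00
After 2 (deposit($500)): balance=$603.00 total_interest=$3.00
After 3 (month_end (apply 3% monthly interest)): balance=$621.09 total_interest=$21.09
After 4 (month_end (apply 3% monthly interest)): balance=$639.72 total_interest=$39.72
After 5 (year_end (apply 8% annual interest)): balance=$690.89 total_interest=$90.89
After 6 (deposit($50)): balance=$740.89 total_interest=$90.89
After 7 (withdraw($50)): balance=$690.89 total_interest=$90.89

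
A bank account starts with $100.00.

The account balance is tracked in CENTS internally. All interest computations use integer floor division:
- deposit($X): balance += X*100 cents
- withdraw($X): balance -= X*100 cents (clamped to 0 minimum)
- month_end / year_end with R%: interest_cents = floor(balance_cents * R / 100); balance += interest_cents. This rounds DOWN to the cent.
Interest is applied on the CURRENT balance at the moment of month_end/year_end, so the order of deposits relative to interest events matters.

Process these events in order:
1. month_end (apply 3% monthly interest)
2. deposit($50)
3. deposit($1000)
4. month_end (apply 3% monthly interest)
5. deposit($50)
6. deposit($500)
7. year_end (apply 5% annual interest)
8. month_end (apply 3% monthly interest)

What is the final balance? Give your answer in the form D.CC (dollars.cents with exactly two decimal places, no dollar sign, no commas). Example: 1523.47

After 1 (month_end (apply 3% monthly interest)): balance=$103.00 total_interest=$3.00
After 2 (deposit($50)): balance=$153.00 total_interest=$3.00
After 3 (deposit($1000)): balance=$1153.00 total_interest=$3.00
After 4 (month_end (apply 3% monthly interest)): balance=$1187.59 total_interest=$37.59
After 5 (deposit($50)): balance=$1237.59 total_interest=$37.59
After 6 (deposit($500)): balance=$1737.59 total_interest=$37.59
After 7 (year_end (apply 5% annual interest)): balance=$1824.46 total_interest=$124.46
After 8 (month_end (apply 3% monthly interest)): balance=$1879.19 total_interest=$179.19

Answer: 1879.19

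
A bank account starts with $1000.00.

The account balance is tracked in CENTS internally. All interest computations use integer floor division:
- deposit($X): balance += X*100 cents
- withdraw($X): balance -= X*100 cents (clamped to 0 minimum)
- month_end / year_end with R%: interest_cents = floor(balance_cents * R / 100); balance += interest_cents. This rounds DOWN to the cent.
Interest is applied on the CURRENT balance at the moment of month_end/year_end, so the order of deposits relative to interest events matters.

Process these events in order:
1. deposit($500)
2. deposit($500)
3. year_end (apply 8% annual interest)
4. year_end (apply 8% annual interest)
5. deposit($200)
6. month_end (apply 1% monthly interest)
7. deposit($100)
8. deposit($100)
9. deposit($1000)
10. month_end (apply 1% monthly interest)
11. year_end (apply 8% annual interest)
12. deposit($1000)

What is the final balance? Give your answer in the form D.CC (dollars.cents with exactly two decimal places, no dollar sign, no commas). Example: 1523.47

Answer: 5099.35

Derivation:
After 1 (deposit($500)): balance=$1500.00 total_interest=$0.00
After 2 (deposit($500)): balance=$2000.00 total_interest=$0.00
After 3 (year_end (apply 8% annual interest)): balance=$2160.00 total_interest=$160.00
After 4 (year_end (apply 8% annual interest)): balance=$2332.80 total_interest=$332.80
After 5 (deposit($200)): balance=$2532.80 total_interest=$332.80
After 6 (month_end (apply 1% monthly interest)): balance=$2558.12 total_interest=$358.12
After 7 (deposit($100)): balance=$2658.12 total_interest=$358.12
After 8 (deposit($100)): balance=$2758.12 total_interest=$358.12
After 9 (deposit($1000)): balance=$3758.12 total_interest=$358.12
After 10 (month_end (apply 1% monthly interest)): balance=$3795.70 total_interest=$395.70
After 11 (year_end (apply 8% annual interest)): balance=$4099.35 total_interest=$699.35
After 12 (deposit($1000)): balance=$5099.35 total_interest=$699.35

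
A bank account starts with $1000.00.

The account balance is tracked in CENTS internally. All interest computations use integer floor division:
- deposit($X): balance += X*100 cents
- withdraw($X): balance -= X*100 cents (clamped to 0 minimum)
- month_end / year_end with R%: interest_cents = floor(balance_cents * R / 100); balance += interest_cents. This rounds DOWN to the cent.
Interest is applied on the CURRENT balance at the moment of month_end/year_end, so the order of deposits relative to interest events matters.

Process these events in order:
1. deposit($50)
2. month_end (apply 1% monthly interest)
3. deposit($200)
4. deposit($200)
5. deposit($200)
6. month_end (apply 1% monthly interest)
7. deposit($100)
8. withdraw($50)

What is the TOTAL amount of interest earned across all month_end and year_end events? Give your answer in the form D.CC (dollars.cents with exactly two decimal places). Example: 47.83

After 1 (deposit($50)): balance=$1050.00 total_interest=$0.00
After 2 (month_end (apply 1% monthly interest)): balance=$1060.50 total_interest=$10.50
After 3 (deposit($200)): balance=$1260.50 total_interest=$10.50
After 4 (deposit($200)): balance=$1460.50 total_interest=$10.50
After 5 (deposit($200)): balance=$1660.50 total_interest=$10.50
After 6 (month_end (apply 1% monthly interest)): balance=$1677.10 total_interest=$27.10
After 7 (deposit($100)): balance=$1777.10 total_interest=$27.10
After 8 (withdraw($50)): balance=$1727.10 total_interest=$27.10

Answer: 27.10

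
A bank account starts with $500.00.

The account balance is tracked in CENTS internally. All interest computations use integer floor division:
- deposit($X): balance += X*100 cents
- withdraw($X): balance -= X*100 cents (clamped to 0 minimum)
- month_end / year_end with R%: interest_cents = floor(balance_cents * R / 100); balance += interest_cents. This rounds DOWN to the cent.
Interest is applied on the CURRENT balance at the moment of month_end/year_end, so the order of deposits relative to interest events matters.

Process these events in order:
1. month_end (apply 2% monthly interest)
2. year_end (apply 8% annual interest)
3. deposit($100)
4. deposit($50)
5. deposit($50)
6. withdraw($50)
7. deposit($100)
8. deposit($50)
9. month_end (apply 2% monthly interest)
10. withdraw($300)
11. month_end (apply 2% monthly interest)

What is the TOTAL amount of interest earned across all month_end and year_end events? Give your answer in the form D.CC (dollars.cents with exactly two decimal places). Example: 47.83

Answer: 79.16

Derivation:
After 1 (month_end (apply 2% monthly interest)): balance=$510.00 total_interest=$10.00
After 2 (year_end (apply 8% annual interest)): balance=$550.80 total_interest=$50.80
After 3 (deposit($100)): balance=$650.80 total_interest=$50.80
After 4 (deposit($50)): balance=$700.80 total_interest=$50.80
After 5 (deposit($50)): balance=$750.80 total_interest=$50.80
After 6 (withdraw($50)): balance=$700.80 total_interest=$50.80
After 7 (deposit($100)): balance=$800.80 total_interest=$50.80
After 8 (deposit($50)): balance=$850.80 total_interest=$50.80
After 9 (month_end (apply 2% monthly interest)): balance=$867.81 total_interest=$67.81
After 10 (withdraw($300)): balance=$567.81 total_interest=$67.81
After 11 (month_end (apply 2% monthly interest)): balance=$579.16 total_interest=$79.16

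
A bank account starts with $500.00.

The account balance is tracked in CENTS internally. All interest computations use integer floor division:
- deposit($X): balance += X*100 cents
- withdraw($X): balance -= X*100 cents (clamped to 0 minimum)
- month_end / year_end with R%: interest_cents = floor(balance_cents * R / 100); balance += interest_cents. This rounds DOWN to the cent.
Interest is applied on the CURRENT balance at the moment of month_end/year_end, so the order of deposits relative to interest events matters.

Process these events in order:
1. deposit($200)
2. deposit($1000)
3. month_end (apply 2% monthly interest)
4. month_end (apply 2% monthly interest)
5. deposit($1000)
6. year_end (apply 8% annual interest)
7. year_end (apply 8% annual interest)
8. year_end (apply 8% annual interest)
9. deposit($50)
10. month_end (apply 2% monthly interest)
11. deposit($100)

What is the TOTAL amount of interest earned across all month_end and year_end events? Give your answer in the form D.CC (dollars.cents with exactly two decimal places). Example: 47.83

After 1 (deposit($200)): balance=$700.00 total_interest=$0.00
After 2 (deposit($1000)): balance=$1700.00 total_interest=$0.00
After 3 (month_end (apply 2% monthly interest)): balance=$1734.00 total_interest=$34.00
After 4 (month_end (apply 2% monthly interest)): balance=$1768.68 total_interest=$68.68
After 5 (deposit($1000)): balance=$2768.68 total_interest=$68.68
After 6 (year_end (apply 8% annual interest)): balance=$2990.17 total_interest=$290.17
After 7 (year_end (apply 8% annual interest)): balance=$3229.38 total_interest=$529.38
After 8 (year_end (apply 8% annual interest)): balance=$3487.73 total_interest=$787.73
After 9 (deposit($50)): balance=$3537.73 total_interest=$787.73
After 10 (month_end (apply 2% monthly interest)): balance=$3608.48 total_interest=$858.48
After 11 (deposit($100)): balance=$3708.48 total_interest=$858.48

Answer: 858.48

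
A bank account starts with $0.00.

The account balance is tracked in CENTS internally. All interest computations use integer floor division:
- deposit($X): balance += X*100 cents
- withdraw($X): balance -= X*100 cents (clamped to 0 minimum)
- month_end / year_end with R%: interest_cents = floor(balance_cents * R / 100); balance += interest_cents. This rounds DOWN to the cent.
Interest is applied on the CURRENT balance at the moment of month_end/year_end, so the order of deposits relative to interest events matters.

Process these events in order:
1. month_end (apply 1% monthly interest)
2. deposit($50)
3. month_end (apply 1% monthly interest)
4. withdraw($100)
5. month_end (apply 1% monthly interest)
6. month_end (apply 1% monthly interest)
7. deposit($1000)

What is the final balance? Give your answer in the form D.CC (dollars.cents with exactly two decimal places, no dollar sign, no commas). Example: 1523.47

Answer: 1000.00

Derivation:
After 1 (month_end (apply 1% monthly interest)): balance=$0.00 total_interest=$0.00
After 2 (deposit($50)): balance=$50.00 total_interest=$0.00
After 3 (month_end (apply 1% monthly interest)): balance=$50.50 total_interest=$0.50
After 4 (withdraw($100)): balance=$0.00 total_interest=$0.50
After 5 (month_end (apply 1% monthly interest)): balance=$0.00 total_interest=$0.50
After 6 (month_end (apply 1% monthly interest)): balance=$0.00 total_interest=$0.50
After 7 (deposit($1000)): balance=$1000.00 total_interest=$0.50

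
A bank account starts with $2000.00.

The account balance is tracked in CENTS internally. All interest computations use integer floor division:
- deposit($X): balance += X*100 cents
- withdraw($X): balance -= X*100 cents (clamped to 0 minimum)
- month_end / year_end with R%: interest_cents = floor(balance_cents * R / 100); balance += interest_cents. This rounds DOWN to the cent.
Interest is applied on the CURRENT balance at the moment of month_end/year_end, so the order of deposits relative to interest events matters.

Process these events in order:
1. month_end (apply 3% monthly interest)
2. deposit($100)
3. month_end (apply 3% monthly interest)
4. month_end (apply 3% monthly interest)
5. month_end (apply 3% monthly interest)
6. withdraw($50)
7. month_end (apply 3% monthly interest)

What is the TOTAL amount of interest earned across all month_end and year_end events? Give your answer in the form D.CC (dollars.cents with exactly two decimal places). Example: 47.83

After 1 (month_end (apply 3% monthly interest)): balance=$2060.00 total_interest=$60.00
After 2 (deposit($100)): balance=$2160.00 total_interest=$60.00
After 3 (month_end (apply 3% monthly interest)): balance=$2224.80 total_interest=$124.80
After 4 (month_end (apply 3% monthly interest)): balance=$2291.54 total_interest=$191.54
After 5 (month_end (apply 3% monthly interest)): balance=$2360.28 total_interest=$260.28
After 6 (withdraw($50)): balance=$2310.28 total_interest=$260.28
After 7 (month_end (apply 3% monthly interest)): balance=$2379.58 total_interest=$329.58

Answer: 329.58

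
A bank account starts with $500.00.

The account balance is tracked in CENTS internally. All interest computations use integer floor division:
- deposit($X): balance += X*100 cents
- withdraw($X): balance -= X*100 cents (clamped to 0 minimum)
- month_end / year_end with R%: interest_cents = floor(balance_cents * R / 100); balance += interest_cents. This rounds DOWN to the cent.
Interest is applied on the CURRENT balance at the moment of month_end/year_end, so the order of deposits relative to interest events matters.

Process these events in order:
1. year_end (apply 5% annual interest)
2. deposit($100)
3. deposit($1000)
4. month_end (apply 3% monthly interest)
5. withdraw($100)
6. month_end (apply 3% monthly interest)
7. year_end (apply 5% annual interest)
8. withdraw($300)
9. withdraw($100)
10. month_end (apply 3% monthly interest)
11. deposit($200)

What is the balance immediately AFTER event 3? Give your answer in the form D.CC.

Answer: 1625.00

Derivation:
After 1 (year_end (apply 5% annual interest)): balance=$525.00 total_interest=$25.00
After 2 (deposit($100)): balance=$625.00 total_interest=$25.00
After 3 (deposit($1000)): balance=$1625.00 total_interest=$25.00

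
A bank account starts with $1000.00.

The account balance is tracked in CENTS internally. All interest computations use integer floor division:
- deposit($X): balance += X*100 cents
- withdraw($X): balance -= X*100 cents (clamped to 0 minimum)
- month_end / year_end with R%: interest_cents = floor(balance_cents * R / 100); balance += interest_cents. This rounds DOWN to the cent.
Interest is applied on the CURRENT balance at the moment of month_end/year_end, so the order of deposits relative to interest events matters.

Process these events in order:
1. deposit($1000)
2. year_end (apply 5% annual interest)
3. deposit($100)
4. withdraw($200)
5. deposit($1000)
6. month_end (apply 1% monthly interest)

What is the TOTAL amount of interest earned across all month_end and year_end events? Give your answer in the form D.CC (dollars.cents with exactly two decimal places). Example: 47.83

Answer: 130.00

Derivation:
After 1 (deposit($1000)): balance=$2000.00 total_interest=$0.00
After 2 (year_end (apply 5% annual interest)): balance=$2100.00 total_interest=$100.00
After 3 (deposit($100)): balance=$2200.00 total_interest=$100.00
After 4 (withdraw($200)): balance=$2000.00 total_interest=$100.00
After 5 (deposit($1000)): balance=$3000.00 total_interest=$100.00
After 6 (month_end (apply 1% monthly interest)): balance=$3030.00 total_interest=$130.00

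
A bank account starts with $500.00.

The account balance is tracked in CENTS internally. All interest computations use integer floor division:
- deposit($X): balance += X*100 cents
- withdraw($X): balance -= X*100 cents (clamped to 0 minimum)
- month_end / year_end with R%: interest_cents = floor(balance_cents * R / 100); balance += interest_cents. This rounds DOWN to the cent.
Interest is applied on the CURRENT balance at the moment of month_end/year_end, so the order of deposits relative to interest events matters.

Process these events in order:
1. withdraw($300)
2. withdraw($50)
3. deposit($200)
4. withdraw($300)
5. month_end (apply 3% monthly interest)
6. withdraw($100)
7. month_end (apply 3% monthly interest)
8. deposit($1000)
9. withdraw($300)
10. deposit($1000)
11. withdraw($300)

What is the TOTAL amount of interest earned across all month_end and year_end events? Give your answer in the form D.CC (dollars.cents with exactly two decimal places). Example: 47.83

Answer: 1.50

Derivation:
After 1 (withdraw($300)): balance=$200.00 total_interest=$0.00
After 2 (withdraw($50)): balance=$150.00 total_interest=$0.00
After 3 (deposit($200)): balance=$350.00 total_interest=$0.00
After 4 (withdraw($300)): balance=$50.00 total_interest=$0.00
After 5 (month_end (apply 3% monthly interest)): balance=$51.50 total_interest=$1.50
After 6 (withdraw($100)): balance=$0.00 total_interest=$1.50
After 7 (month_end (apply 3% monthly interest)): balance=$0.00 total_interest=$1.50
After 8 (deposit($1000)): balance=$1000.00 total_interest=$1.50
After 9 (withdraw($300)): balance=$700.00 total_interest=$1.50
After 10 (deposit($1000)): balance=$1700.00 total_interest=$1.50
After 11 (withdraw($300)): balance=$1400.00 total_interest=$1.50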